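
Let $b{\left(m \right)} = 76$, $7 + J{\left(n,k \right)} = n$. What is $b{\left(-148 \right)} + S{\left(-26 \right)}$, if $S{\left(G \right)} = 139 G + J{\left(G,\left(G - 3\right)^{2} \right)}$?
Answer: $-3571$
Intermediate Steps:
$J{\left(n,k \right)} = -7 + n$
$S{\left(G \right)} = -7 + 140 G$ ($S{\left(G \right)} = 139 G + \left(-7 + G\right) = -7 + 140 G$)
$b{\left(-148 \right)} + S{\left(-26 \right)} = 76 + \left(-7 + 140 \left(-26\right)\right) = 76 - 3647 = -3571$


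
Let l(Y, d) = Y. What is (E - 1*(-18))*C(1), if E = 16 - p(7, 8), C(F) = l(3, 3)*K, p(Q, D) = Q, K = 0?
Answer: 0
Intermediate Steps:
C(F) = 0 (C(F) = 3*0 = 0)
E = 9 (E = 16 - 1*7 = 16 - 7 = 9)
(E - 1*(-18))*C(1) = (9 - 1*(-18))*0 = (9 + 18)*0 = 27*0 = 0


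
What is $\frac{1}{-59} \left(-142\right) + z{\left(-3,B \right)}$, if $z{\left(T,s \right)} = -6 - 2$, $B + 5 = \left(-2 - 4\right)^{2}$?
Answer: $- \frac{330}{59} \approx -5.5932$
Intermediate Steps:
$B = 31$ ($B = -5 + \left(-2 - 4\right)^{2} = -5 + \left(-6\right)^{2} = -5 + 36 = 31$)
$z{\left(T,s \right)} = -8$ ($z{\left(T,s \right)} = -6 - 2 = -8$)
$\frac{1}{-59} \left(-142\right) + z{\left(-3,B \right)} = \frac{1}{-59} \left(-142\right) - 8 = \left(- \frac{1}{59}\right) \left(-142\right) - 8 = \frac{142}{59} - 8 = - \frac{330}{59}$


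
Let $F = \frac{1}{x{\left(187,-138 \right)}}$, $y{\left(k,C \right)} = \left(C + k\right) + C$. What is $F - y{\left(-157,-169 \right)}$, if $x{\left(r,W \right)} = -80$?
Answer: $\frac{39599}{80} \approx 494.99$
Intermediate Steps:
$y{\left(k,C \right)} = k + 2 C$
$F = - \frac{1}{80}$ ($F = \frac{1}{-80} = - \frac{1}{80} \approx -0.0125$)
$F - y{\left(-157,-169 \right)} = - \frac{1}{80} - \left(-157 + 2 \left(-169\right)\right) = - \frac{1}{80} - \left(-157 - 338\right) = - \frac{1}{80} - -495 = - \frac{1}{80} + 495 = \frac{39599}{80}$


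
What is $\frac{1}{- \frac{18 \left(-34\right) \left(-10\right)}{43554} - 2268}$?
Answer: $- \frac{427}{968496} \approx -0.00044089$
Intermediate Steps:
$\frac{1}{- \frac{18 \left(-34\right) \left(-10\right)}{43554} - 2268} = \frac{1}{- \frac{\left(-612\right) \left(-10\right)}{43554} - 2268} = \frac{1}{- \frac{6120}{43554} - 2268} = \frac{1}{\left(-1\right) \frac{60}{427} - 2268} = \frac{1}{- \frac{60}{427} - 2268} = \frac{1}{- \frac{968496}{427}} = - \frac{427}{968496}$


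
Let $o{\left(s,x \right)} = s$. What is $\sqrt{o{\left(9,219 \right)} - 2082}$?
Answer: $i \sqrt{2073} \approx 45.53 i$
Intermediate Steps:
$\sqrt{o{\left(9,219 \right)} - 2082} = \sqrt{9 - 2082} = \sqrt{-2073} = i \sqrt{2073}$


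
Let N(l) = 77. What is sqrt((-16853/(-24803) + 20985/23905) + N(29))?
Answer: sqrt(1104670090609423485)/118583143 ≈ 8.8633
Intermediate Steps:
sqrt((-16853/(-24803) + 20985/23905) + N(29)) = sqrt((-16853/(-24803) + 20985/23905) + 77) = sqrt((-16853*(-1/24803) + 20985*(1/23905)) + 77) = sqrt((16853/24803 + 4197/4781) + 77) = sqrt(184672384/118583143 + 77) = sqrt(9315574395/118583143) = sqrt(1104670090609423485)/118583143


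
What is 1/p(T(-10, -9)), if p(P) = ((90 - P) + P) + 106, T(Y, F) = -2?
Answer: 1/196 ≈ 0.0051020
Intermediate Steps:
p(P) = 196 (p(P) = 90 + 106 = 196)
1/p(T(-10, -9)) = 1/196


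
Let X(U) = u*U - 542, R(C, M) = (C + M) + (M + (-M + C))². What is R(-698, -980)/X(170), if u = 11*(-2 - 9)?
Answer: -242763/10556 ≈ -22.998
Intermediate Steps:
u = -121 (u = 11*(-11) = -121)
R(C, M) = C + M + C² (R(C, M) = (C + M) + (M + (C - M))² = (C + M) + C² = C + M + C²)
X(U) = -542 - 121*U (X(U) = -121*U - 542 = -542 - 121*U)
R(-698, -980)/X(170) = (-698 - 980 + (-698)²)/(-542 - 121*170) = (-698 - 980 + 487204)/(-542 - 20570) = 485526/(-21112) = 485526*(-1/21112) = -242763/10556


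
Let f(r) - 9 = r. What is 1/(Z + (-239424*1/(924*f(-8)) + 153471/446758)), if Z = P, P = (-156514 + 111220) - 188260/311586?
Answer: -487212383658/22194169665036119 ≈ -2.1952e-5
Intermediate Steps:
f(r) = 9 + r
P = -7056582272/155793 (P = -45294 - 188260*1/311586 = -45294 - 94130/155793 = -7056582272/155793 ≈ -45295.)
Z = -7056582272/155793 ≈ -45295.
1/(Z + (-239424*1/(924*f(-8)) + 153471/446758)) = 1/(-7056582272/155793 + (-239424*1/(924*(9 - 8)) + 153471/446758)) = 1/(-7056582272/155793 + (-239424/(-44*1*(-21)) + 153471*(1/446758))) = 1/(-7056582272/155793 + (-239424/((-44*(-21))) + 153471/446758)) = 1/(-7056582272/155793 + (-239424/924 + 153471/446758)) = 1/(-7056582272/155793 + (-239424*1/924 + 153471/446758)) = 1/(-7056582272/155793 + (-19952/77 + 153471/446758)) = 1/(-7056582272/155793 - 8901898349/34400366) = 1/(-22194169665036119/487212383658) = -487212383658/22194169665036119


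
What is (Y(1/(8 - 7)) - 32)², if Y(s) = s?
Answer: 961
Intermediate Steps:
(Y(1/(8 - 7)) - 32)² = (1/(8 - 7) - 32)² = (1/1 - 32)² = (1 - 32)² = (-31)² = 961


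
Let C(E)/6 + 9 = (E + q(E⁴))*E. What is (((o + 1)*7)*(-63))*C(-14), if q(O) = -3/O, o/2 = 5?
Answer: -152399907/28 ≈ -5.4429e+6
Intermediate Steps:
o = 10 (o = 2*5 = 10)
C(E) = -54 + 6*E*(E - 3/E⁴) (C(E) = -54 + 6*((E - 3/E⁴)*E) = -54 + 6*(E*(E - 3/E⁴)) = -54 + 6*E*(E - 3/E⁴))
(((o + 1)*7)*(-63))*C(-14) = (((10 + 1)*7)*(-63))*(-54 - 18/(-14)³ + 6*(-14)²) = ((11*7)*(-63))*(-54 - 18*(-1/2744) + 6*196) = (77*(-63))*(-54 + 9/1372 + 1176) = -4851*1539393/1372 = -152399907/28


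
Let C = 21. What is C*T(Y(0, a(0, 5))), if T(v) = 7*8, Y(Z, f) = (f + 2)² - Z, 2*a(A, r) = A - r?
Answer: 1176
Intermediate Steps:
a(A, r) = A/2 - r/2 (a(A, r) = (A - r)/2 = A/2 - r/2)
Y(Z, f) = (2 + f)² - Z
T(v) = 56
C*T(Y(0, a(0, 5))) = 21*56 = 1176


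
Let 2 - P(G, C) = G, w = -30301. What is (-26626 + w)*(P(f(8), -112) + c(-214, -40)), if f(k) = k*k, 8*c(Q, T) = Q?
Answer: 20209085/4 ≈ 5.0523e+6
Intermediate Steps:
c(Q, T) = Q/8
f(k) = k²
P(G, C) = 2 - G
(-26626 + w)*(P(f(8), -112) + c(-214, -40)) = (-26626 - 30301)*((2 - 1*8²) + (⅛)*(-214)) = -56927*((2 - 1*64) - 107/4) = -56927*((2 - 64) - 107/4) = -56927*(-62 - 107/4) = -56927*(-355/4) = 20209085/4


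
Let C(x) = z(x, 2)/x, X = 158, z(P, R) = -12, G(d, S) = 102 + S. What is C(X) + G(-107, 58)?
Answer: 12634/79 ≈ 159.92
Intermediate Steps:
C(x) = -12/x
C(X) + G(-107, 58) = -12/158 + (102 + 58) = -12*1/158 + 160 = -6/79 + 160 = 12634/79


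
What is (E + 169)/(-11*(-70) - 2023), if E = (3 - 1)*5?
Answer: -1/7 ≈ -0.14286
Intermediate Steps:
E = 10 (E = 2*5 = 10)
(E + 169)/(-11*(-70) - 2023) = (10 + 169)/(-11*(-70) - 2023) = 179/(770 - 2023) = 179/(-1253) = 179*(-1/1253) = -1/7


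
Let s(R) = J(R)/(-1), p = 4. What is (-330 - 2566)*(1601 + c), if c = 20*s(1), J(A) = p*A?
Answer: -4404816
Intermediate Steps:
J(A) = 4*A
s(R) = -4*R (s(R) = (4*R)/(-1) = (4*R)*(-1) = -4*R)
c = -80 (c = 20*(-4*1) = 20*(-4) = -80)
(-330 - 2566)*(1601 + c) = (-330 - 2566)*(1601 - 80) = -2896*1521 = -4404816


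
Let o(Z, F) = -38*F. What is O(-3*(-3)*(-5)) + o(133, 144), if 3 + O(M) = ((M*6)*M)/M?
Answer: -5745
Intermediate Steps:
O(M) = -3 + 6*M (O(M) = -3 + ((M*6)*M)/M = -3 + ((6*M)*M)/M = -3 + (6*M**2)/M = -3 + 6*M)
O(-3*(-3)*(-5)) + o(133, 144) = (-3 + 6*(-3*(-3)*(-5))) - 38*144 = (-3 + 6*(9*(-5))) - 5472 = (-3 + 6*(-45)) - 5472 = (-3 - 270) - 5472 = -273 - 5472 = -5745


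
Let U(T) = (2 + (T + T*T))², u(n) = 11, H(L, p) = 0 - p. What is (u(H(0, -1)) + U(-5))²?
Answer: 245025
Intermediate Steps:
H(L, p) = -p
U(T) = (2 + T + T²)² (U(T) = (2 + (T + T²))² = (2 + T + T²)²)
(u(H(0, -1)) + U(-5))² = (11 + (2 - 5 + (-5)²)²)² = (11 + (2 - 5 + 25)²)² = (11 + 22²)² = (11 + 484)² = 495² = 245025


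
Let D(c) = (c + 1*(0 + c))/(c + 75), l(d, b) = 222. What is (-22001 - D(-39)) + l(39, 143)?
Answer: -130661/6 ≈ -21777.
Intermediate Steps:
D(c) = 2*c/(75 + c) (D(c) = (c + 1*c)/(75 + c) = (c + c)/(75 + c) = (2*c)/(75 + c) = 2*c/(75 + c))
(-22001 - D(-39)) + l(39, 143) = (-22001 - 2*(-39)/(75 - 39)) + 222 = (-22001 - 2*(-39)/36) + 222 = (-22001 - 1*(-13/6)) + 222 = (-22001 + 13/6) + 222 = -131993/6 + 222 = -130661/6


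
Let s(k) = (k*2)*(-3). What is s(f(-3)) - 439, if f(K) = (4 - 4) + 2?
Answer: -451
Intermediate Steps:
f(K) = 2 (f(K) = 0 + 2 = 2)
s(k) = -6*k (s(k) = (2*k)*(-3) = -6*k)
s(f(-3)) - 439 = -6*2 - 439 = -12 - 439 = -451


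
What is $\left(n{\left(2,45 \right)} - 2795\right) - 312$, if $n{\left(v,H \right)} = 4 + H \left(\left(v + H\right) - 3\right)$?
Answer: $-1123$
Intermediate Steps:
$n{\left(v,H \right)} = 4 + H \left(-3 + H + v\right)$ ($n{\left(v,H \right)} = 4 + H \left(\left(H + v\right) - 3\right) = 4 + H \left(-3 + H + v\right)$)
$\left(n{\left(2,45 \right)} - 2795\right) - 312 = \left(\left(4 + 45^{2} - 135 + 45 \cdot 2\right) - 2795\right) - 312 = \left(\left(4 + 2025 - 135 + 90\right) - 2795\right) - 312 = \left(1984 - 2795\right) - 312 = -811 - 312 = -1123$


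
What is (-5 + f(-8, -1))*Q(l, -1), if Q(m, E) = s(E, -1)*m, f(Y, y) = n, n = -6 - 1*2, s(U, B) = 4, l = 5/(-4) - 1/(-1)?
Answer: 13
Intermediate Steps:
l = -¼ (l = 5*(-¼) - 1*(-1) = -5/4 + 1 = -¼ ≈ -0.25000)
n = -8 (n = -6 - 2 = -8)
f(Y, y) = -8
Q(m, E) = 4*m
(-5 + f(-8, -1))*Q(l, -1) = (-5 - 8)*(4*(-¼)) = -13*(-1) = 13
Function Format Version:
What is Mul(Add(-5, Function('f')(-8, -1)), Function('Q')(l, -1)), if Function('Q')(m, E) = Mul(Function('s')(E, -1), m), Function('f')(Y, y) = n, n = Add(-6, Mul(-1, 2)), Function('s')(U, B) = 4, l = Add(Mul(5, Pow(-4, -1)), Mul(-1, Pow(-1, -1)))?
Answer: 13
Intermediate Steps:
l = Rational(-1, 4) (l = Add(Mul(5, Rational(-1, 4)), Mul(-1, -1)) = Add(Rational(-5, 4), 1) = Rational(-1, 4) ≈ -0.25000)
n = -8 (n = Add(-6, -2) = -8)
Function('f')(Y, y) = -8
Function('Q')(m, E) = Mul(4, m)
Mul(Add(-5, Function('f')(-8, -1)), Function('Q')(l, -1)) = Mul(Add(-5, -8), Mul(4, Rational(-1, 4))) = Mul(-13, -1) = 13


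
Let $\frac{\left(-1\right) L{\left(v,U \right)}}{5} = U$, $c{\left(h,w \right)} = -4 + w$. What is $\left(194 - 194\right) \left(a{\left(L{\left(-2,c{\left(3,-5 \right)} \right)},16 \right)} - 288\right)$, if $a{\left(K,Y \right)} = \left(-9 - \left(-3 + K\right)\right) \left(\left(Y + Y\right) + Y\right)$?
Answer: $0$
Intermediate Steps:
$L{\left(v,U \right)} = - 5 U$
$a{\left(K,Y \right)} = 3 Y \left(-6 - K\right)$ ($a{\left(K,Y \right)} = \left(-6 - K\right) \left(2 Y + Y\right) = \left(-6 - K\right) 3 Y = 3 Y \left(-6 - K\right)$)
$\left(194 - 194\right) \left(a{\left(L{\left(-2,c{\left(3,-5 \right)} \right)},16 \right)} - 288\right) = \left(194 - 194\right) \left(\left(-3\right) 16 \left(6 - 5 \left(-4 - 5\right)\right) - 288\right) = 0 \left(\left(-3\right) 16 \left(6 - -45\right) - 288\right) = 0 \left(\left(-3\right) 16 \left(6 + 45\right) - 288\right) = 0 \left(\left(-3\right) 16 \cdot 51 - 288\right) = 0 \left(-2448 - 288\right) = 0 \left(-2736\right) = 0$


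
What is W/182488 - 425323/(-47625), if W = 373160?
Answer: 93885914/8554125 ≈ 10.976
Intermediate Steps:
W/182488 - 425323/(-47625) = 373160/182488 - 425323/(-47625) = 373160*(1/182488) - 425323*(-1/47625) = 46645/22811 + 3349/375 = 93885914/8554125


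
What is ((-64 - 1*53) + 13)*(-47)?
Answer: 4888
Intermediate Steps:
((-64 - 1*53) + 13)*(-47) = ((-64 - 53) + 13)*(-47) = (-117 + 13)*(-47) = -104*(-47) = 4888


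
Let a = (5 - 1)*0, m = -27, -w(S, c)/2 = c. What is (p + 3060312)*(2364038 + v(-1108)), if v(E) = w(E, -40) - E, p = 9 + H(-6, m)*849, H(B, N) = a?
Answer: 7238350797546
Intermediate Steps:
w(S, c) = -2*c
a = 0 (a = 4*0 = 0)
H(B, N) = 0
p = 9 (p = 9 + 0*849 = 9 + 0 = 9)
v(E) = 80 - E (v(E) = -2*(-40) - E = 80 - E)
(p + 3060312)*(2364038 + v(-1108)) = (9 + 3060312)*(2364038 + (80 - 1*(-1108))) = 3060321*(2364038 + (80 + 1108)) = 3060321*(2364038 + 1188) = 3060321*2365226 = 7238350797546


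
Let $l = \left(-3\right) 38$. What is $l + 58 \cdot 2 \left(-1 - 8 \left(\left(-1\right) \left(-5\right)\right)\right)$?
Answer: $-4870$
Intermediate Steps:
$l = -114$
$l + 58 \cdot 2 \left(-1 - 8 \left(\left(-1\right) \left(-5\right)\right)\right) = -114 + 58 \cdot 2 \left(-1 - 8 \left(\left(-1\right) \left(-5\right)\right)\right) = -114 + 116 \left(-1 - 40\right) = -114 + 116 \left(-41\right) = -114 - 4756 = -4870$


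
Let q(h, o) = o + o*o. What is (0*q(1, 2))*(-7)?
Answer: 0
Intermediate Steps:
q(h, o) = o + o**2
(0*q(1, 2))*(-7) = (0*(2*(1 + 2)))*(-7) = (0*(2*3))*(-7) = (0*6)*(-7) = 0*(-7) = 0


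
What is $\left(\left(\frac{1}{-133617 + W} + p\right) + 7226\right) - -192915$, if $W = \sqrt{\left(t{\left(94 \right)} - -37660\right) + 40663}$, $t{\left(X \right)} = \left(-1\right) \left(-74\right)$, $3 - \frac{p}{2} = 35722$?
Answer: $\frac{208889933319969}{1623038572} - \frac{\sqrt{78397}}{17853424292} \approx 1.287 \cdot 10^{5}$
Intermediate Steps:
$p = -71438$ ($p = 6 - 71444 = -71438$)
$t{\left(X \right)} = 74$
$W = \sqrt{78397}$ ($W = \sqrt{\left(74 - -37660\right) + 40663} = \sqrt{\left(74 + 37660\right) + 40663} = \sqrt{37734 + 40663} = \sqrt{78397} \approx 279.99$)
$\left(\left(\frac{1}{-133617 + W} + p\right) + 7226\right) - -192915 = \left(\left(\frac{1}{-133617 + \sqrt{78397}} - 71438\right) + 7226\right) - -192915 = \left(\left(-71438 + \frac{1}{-133617 + \sqrt{78397}}\right) + 7226\right) + 192915 = \left(-64212 + \frac{1}{-133617 + \sqrt{78397}}\right) + 192915 = 128703 + \frac{1}{-133617 + \sqrt{78397}}$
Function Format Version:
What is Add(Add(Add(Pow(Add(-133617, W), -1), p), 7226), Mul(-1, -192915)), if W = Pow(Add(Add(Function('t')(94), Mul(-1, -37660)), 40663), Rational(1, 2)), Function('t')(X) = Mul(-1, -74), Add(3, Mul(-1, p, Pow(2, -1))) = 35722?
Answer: Add(Rational(208889933319969, 1623038572), Mul(Rational(-1, 17853424292), Pow(78397, Rational(1, 2)))) ≈ 1.2870e+5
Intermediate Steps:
p = -71438 (p = Add(6, Mul(-2, 35722)) = Add(6, -71444) = -71438)
Function('t')(X) = 74
W = Pow(78397, Rational(1, 2)) (W = Pow(Add(Add(74, Mul(-1, -37660)), 40663), Rational(1, 2)) = Pow(Add(Add(74, 37660), 40663), Rational(1, 2)) = Pow(Add(37734, 40663), Rational(1, 2)) = Pow(78397, Rational(1, 2)) ≈ 279.99)
Add(Add(Add(Pow(Add(-133617, W), -1), p), 7226), Mul(-1, -192915)) = Add(Add(Add(Pow(Add(-133617, Pow(78397, Rational(1, 2))), -1), -71438), 7226), Mul(-1, -192915)) = Add(Add(Add(-71438, Pow(Add(-133617, Pow(78397, Rational(1, 2))), -1)), 7226), 192915) = Add(Add(-64212, Pow(Add(-133617, Pow(78397, Rational(1, 2))), -1)), 192915) = Add(128703, Pow(Add(-133617, Pow(78397, Rational(1, 2))), -1))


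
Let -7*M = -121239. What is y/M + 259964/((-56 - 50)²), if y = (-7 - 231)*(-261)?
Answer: 1011207787/37840039 ≈ 26.723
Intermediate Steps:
M = 121239/7 (M = -⅐*(-121239) = 121239/7 ≈ 17320.)
y = 62118 (y = -238*(-261) = 62118)
y/M + 259964/((-56 - 50)²) = 62118/(121239/7) + 259964/((-56 - 50)²) = 62118*(7/121239) + 259964/((-106)²) = 48314/13471 + 259964/11236 = 48314/13471 + 259964*(1/11236) = 48314/13471 + 64991/2809 = 1011207787/37840039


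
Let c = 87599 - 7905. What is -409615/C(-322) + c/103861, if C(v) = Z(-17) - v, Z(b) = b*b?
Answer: -42494330481/63459071 ≈ -669.63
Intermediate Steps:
Z(b) = b²
C(v) = 289 - v (C(v) = (-17)² - v = 289 - v)
c = 79694
-409615/C(-322) + c/103861 = -409615/(289 - 1*(-322)) + 79694/103861 = -409615/(289 + 322) + 79694*(1/103861) = -409615/611 + 79694/103861 = -42494330481/63459071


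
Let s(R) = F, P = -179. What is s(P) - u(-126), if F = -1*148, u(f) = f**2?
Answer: -16024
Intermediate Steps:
F = -148
s(R) = -148
s(P) - u(-126) = -148 - 1*(-126)**2 = -148 - 1*15876 = -148 - 15876 = -16024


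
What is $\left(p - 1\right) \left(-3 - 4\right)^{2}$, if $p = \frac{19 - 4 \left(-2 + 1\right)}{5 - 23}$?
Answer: $- \frac{2009}{18} \approx -111.61$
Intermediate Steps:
$p = - \frac{23}{18}$ ($p = \frac{19 - -4}{-18} = \left(19 + 4\right) \left(- \frac{1}{18}\right) = 23 \left(- \frac{1}{18}\right) = - \frac{23}{18} \approx -1.2778$)
$\left(p - 1\right) \left(-3 - 4\right)^{2} = \left(- \frac{23}{18} - 1\right) \left(-3 - 4\right)^{2} = - \frac{41 \left(-7\right)^{2}}{18} = \left(- \frac{41}{18}\right) 49 = - \frac{2009}{18}$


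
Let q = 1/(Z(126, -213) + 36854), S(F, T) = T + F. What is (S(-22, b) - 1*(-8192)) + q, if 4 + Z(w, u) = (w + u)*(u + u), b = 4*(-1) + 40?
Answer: 606521873/73912 ≈ 8206.0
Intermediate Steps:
b = 36 (b = -4 + 40 = 36)
Z(w, u) = -4 + 2*u*(u + w) (Z(w, u) = -4 + (w + u)*(u + u) = -4 + (u + w)*(2*u) = -4 + 2*u*(u + w))
S(F, T) = F + T
q = 1/73912 (q = 1/((-4 + 2*(-213)**2 + 2*(-213)*126) + 36854) = 1/((-4 + 2*45369 - 53676) + 36854) = 1/((-4 + 90738 - 53676) + 36854) = 1/(37058 + 36854) = 1/73912 ≈ 1.3530e-5)
(S(-22, b) - 1*(-8192)) + q = ((-22 + 36) - 1*(-8192)) + 1/73912 = (14 + 8192) + 1/73912 = 8206 + 1/73912 = 606521873/73912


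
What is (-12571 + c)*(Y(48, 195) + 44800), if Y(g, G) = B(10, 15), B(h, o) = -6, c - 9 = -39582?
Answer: -2335738336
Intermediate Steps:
c = -39573 (c = 9 - 39582 = -39573)
Y(g, G) = -6
(-12571 + c)*(Y(48, 195) + 44800) = (-12571 - 39573)*(-6 + 44800) = -52144*44794 = -2335738336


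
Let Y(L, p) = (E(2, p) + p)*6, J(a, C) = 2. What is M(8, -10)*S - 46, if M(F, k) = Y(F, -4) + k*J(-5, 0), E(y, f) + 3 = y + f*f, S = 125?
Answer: 5704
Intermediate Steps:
E(y, f) = -3 + y + f**2 (E(y, f) = -3 + (y + f*f) = -3 + (y + f**2) = -3 + y + f**2)
Y(L, p) = -6 + 6*p + 6*p**2 (Y(L, p) = ((-3 + 2 + p**2) + p)*6 = ((-1 + p**2) + p)*6 = (-1 + p + p**2)*6 = -6 + 6*p + 6*p**2)
M(F, k) = 66 + 2*k (M(F, k) = (-6 + 6*(-4) + 6*(-4)**2) + k*2 = (-6 - 24 + 6*16) + 2*k = (-6 - 24 + 96) + 2*k = 66 + 2*k)
M(8, -10)*S - 46 = (66 + 2*(-10))*125 - 46 = (66 - 20)*125 - 46 = 46*125 - 46 = 5750 - 46 = 5704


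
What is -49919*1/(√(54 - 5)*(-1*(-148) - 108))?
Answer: -49919/280 ≈ -178.28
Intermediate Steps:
-49919*1/(√(54 - 5)*(-1*(-148) - 108)) = -49919*1/(7*(148 - 108)) = -49919/(40*7) = -49919/280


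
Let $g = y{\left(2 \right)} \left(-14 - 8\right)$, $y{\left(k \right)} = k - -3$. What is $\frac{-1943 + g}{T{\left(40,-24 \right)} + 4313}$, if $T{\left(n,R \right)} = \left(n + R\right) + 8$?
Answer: $- \frac{2053}{4337} \approx -0.47337$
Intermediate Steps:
$y{\left(k \right)} = 3 + k$ ($y{\left(k \right)} = k + 3 = 3 + k$)
$T{\left(n,R \right)} = 8 + R + n$ ($T{\left(n,R \right)} = \left(R + n\right) + 8 = 8 + R + n$)
$g = -110$ ($g = \left(3 + 2\right) \left(-14 - 8\right) = 5 \left(-22\right) = -110$)
$\frac{-1943 + g}{T{\left(40,-24 \right)} + 4313} = \frac{-1943 - 110}{\left(8 - 24 + 40\right) + 4313} = - \frac{2053}{24 + 4313} = - \frac{2053}{4337}$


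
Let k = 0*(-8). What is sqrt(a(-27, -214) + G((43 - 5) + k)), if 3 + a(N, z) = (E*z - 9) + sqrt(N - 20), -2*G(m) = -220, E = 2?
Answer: sqrt(-330 + I*sqrt(47)) ≈ 0.1887 + 18.167*I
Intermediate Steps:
k = 0
G(m) = 110 (G(m) = -1/2*(-220) = 110)
a(N, z) = -12 + sqrt(-20 + N) + 2*z (a(N, z) = -3 + ((2*z - 9) + sqrt(N - 20)) = -3 + ((-9 + 2*z) + sqrt(-20 + N)) = -3 + (-9 + sqrt(-20 + N) + 2*z) = -12 + sqrt(-20 + N) + 2*z)
sqrt(a(-27, -214) + G((43 - 5) + k)) = sqrt((-12 + sqrt(-20 - 27) + 2*(-214)) + 110) = sqrt((-12 + sqrt(-47) - 428) + 110) = sqrt((-12 + I*sqrt(47) - 428) + 110) = sqrt((-440 + I*sqrt(47)) + 110) = sqrt(-330 + I*sqrt(47))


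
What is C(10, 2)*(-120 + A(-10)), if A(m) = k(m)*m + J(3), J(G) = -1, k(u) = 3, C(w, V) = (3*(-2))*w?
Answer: 9060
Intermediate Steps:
C(w, V) = -6*w
A(m) = -1 + 3*m (A(m) = 3*m - 1 = -1 + 3*m)
C(10, 2)*(-120 + A(-10)) = (-6*10)*(-120 + (-1 + 3*(-10))) = -60*(-120 + (-1 - 30)) = -60*(-120 - 31) = -60*(-151) = 9060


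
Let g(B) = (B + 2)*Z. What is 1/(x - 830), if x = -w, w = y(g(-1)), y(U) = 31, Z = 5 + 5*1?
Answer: -1/861 ≈ -0.0011614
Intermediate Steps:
Z = 10 (Z = 5 + 5 = 10)
g(B) = 20 + 10*B (g(B) = (B + 2)*10 = (2 + B)*10 = 20 + 10*B)
w = 31
x = -31 (x = -1*31 = -31)
1/(x - 830) = 1/(-31 - 830) = 1/(-861) = -1/861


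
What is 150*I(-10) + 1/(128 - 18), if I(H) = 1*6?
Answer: 99001/110 ≈ 900.01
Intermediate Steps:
I(H) = 6
150*I(-10) + 1/(128 - 18) = 150*6 + 1/(128 - 18) = 900 + 1/110 = 99001/110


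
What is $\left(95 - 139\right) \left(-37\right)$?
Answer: $1628$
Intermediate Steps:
$\left(95 - 139\right) \left(-37\right) = \left(-44\right) \left(-37\right) = 1628$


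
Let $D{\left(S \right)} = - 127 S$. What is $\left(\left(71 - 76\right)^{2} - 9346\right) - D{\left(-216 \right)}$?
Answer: $-36753$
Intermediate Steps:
$\left(\left(71 - 76\right)^{2} - 9346\right) - D{\left(-216 \right)} = \left(\left(71 - 76\right)^{2} - 9346\right) - \left(-127\right) \left(-216\right) = \left(\left(-5\right)^{2} - 9346\right) - 27432 = \left(25 - 9346\right) - 27432 = -9321 - 27432 = -36753$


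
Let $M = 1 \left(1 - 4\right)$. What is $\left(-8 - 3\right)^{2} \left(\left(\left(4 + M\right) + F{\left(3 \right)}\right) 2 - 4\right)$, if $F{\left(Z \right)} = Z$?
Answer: $484$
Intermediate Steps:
$M = -3$ ($M = 1 \left(-3\right) = -3$)
$\left(-8 - 3\right)^{2} \left(\left(\left(4 + M\right) + F{\left(3 \right)}\right) 2 - 4\right) = \left(-8 - 3\right)^{2} \left(\left(\left(4 - 3\right) + 3\right) 2 - 4\right) = \left(-11\right)^{2} \left(\left(1 + 3\right) 2 - 4\right) = 121 \left(4 \cdot 2 - 4\right) = 121 \left(8 - 4\right) = 121 \cdot 4 = 484$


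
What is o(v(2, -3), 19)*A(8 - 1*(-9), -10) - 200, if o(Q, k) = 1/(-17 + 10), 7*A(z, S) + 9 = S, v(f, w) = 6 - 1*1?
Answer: -9781/49 ≈ -199.61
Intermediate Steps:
v(f, w) = 5 (v(f, w) = 6 - 1 = 5)
A(z, S) = -9/7 + S/7
o(Q, k) = -⅐ (o(Q, k) = 1/(-7) = -⅐)
o(v(2, -3), 19)*A(8 - 1*(-9), -10) - 200 = -(-9/7 + (⅐)*(-10))/7 - 200 = -(-9/7 - 10/7)/7 - 200 = -⅐*(-19/7) - 200 = 19/49 - 200 = -9781/49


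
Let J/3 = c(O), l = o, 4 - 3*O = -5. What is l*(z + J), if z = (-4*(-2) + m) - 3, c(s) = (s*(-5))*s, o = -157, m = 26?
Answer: 16328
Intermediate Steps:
O = 3 (O = 4/3 - 1/3*(-5) = 4/3 + 5/3 = 3)
c(s) = -5*s**2 (c(s) = (-5*s)*s = -5*s**2)
l = -157
J = -135 (J = 3*(-5*3**2) = 3*(-5*9) = 3*(-45) = -135)
z = 31 (z = (-4*(-2) + 26) - 3 = (8 + 26) - 3 = 34 - 3 = 31)
l*(z + J) = -157*(31 - 135) = -157*(-104) = 16328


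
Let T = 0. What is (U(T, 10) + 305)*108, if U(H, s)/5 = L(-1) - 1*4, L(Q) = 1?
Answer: 31320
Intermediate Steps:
U(H, s) = -15 (U(H, s) = 5*(1 - 1*4) = 5*(1 - 4) = 5*(-3) = -15)
(U(T, 10) + 305)*108 = (-15 + 305)*108 = 290*108 = 31320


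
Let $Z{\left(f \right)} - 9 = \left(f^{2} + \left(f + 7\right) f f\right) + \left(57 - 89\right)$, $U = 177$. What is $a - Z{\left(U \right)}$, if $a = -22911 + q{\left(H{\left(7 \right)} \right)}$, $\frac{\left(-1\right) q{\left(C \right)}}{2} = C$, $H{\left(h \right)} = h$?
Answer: $-5818767$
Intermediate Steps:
$q{\left(C \right)} = - 2 C$
$Z{\left(f \right)} = -23 + f^{2} + f^{2} \left(7 + f\right)$ ($Z{\left(f \right)} = 9 + \left(\left(f^{2} + \left(f + 7\right) f f\right) + \left(57 - 89\right)\right) = 9 - \left(32 - f^{2} - \left(7 + f\right) f f\right) = 9 - \left(32 - f^{2} - f \left(7 + f\right) f\right) = 9 - \left(32 - f^{2} - f^{2} \left(7 + f\right)\right) = 9 + \left(-32 + f^{2} + f^{2} \left(7 + f\right)\right) = -23 + f^{2} + f^{2} \left(7 + f\right)$)
$a = -22925$ ($a = -22911 - 14 = -22925$)
$a - Z{\left(U \right)} = -22925 - \left(-23 + 177^{3} + 8 \cdot 177^{2}\right) = -22925 - \left(-23 + 5545233 + 8 \cdot 31329\right) = -22925 - \left(-23 + 5545233 + 250632\right) = -22925 - 5795842 = -5818767$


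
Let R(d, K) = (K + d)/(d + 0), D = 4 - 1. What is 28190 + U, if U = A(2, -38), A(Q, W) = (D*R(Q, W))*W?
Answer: 30242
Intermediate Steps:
D = 3
R(d, K) = (K + d)/d
A(Q, W) = 3*W*(Q + W)/Q (A(Q, W) = (3*((W + Q)/Q))*W = (3*((Q + W)/Q))*W = (3*(Q + W)/Q)*W = 3*W*(Q + W)/Q)
U = 2052 (U = 3*(-38)*(2 - 38)/2 = 3*(-38)*(½)*(-36) = 2052)
28190 + U = 28190 + 2052 = 30242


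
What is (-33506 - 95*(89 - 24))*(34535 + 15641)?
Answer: -1991033856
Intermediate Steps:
(-33506 - 95*(89 - 24))*(34535 + 15641) = (-33506 - 95*65)*50176 = (-33506 - 6175)*50176 = -39681*50176 = -1991033856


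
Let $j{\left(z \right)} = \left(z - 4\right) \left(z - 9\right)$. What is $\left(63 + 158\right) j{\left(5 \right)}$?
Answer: $-884$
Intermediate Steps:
$j{\left(z \right)} = \left(-9 + z\right) \left(-4 + z\right)$ ($j{\left(z \right)} = \left(-4 + z\right) \left(-9 + z\right) = \left(-9 + z\right) \left(-4 + z\right)$)
$\left(63 + 158\right) j{\left(5 \right)} = \left(63 + 158\right) \left(36 + 5^{2} - 65\right) = 221 \left(36 + 25 - 65\right) = 221 \left(-4\right) = -884$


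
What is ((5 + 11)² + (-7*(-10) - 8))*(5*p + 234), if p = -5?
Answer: 66462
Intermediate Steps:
((5 + 11)² + (-7*(-10) - 8))*(5*p + 234) = ((5 + 11)² + (-7*(-10) - 8))*(5*(-5) + 234) = (16² + (70 - 8))*(-25 + 234) = (256 + 62)*209 = 318*209 = 66462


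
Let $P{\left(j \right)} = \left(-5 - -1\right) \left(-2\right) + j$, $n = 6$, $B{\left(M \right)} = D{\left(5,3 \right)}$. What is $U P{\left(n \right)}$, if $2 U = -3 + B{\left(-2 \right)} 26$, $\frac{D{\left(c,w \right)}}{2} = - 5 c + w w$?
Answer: $-5845$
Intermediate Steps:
$D{\left(c,w \right)} = - 10 c + 2 w^{2}$ ($D{\left(c,w \right)} = 2 \left(- 5 c + w w\right) = 2 \left(- 5 c + w^{2}\right) = 2 \left(w^{2} - 5 c\right) = - 10 c + 2 w^{2}$)
$B{\left(M \right)} = -32$ ($B{\left(M \right)} = \left(-10\right) 5 + 2 \cdot 3^{2} = -50 + 2 \cdot 9 = -50 + 18 = -32$)
$P{\left(j \right)} = 8 + j$ ($P{\left(j \right)} = \left(-5 + 1\right) \left(-2\right) + j = \left(-4\right) \left(-2\right) + j = 8 + j$)
$U = - \frac{835}{2}$ ($U = \frac{-3 - 832}{2} = \frac{1}{2} \left(-835\right) = - \frac{835}{2} \approx -417.5$)
$U P{\left(n \right)} = - \frac{835 \left(8 + 6\right)}{2} = \left(- \frac{835}{2}\right) 14 = -5845$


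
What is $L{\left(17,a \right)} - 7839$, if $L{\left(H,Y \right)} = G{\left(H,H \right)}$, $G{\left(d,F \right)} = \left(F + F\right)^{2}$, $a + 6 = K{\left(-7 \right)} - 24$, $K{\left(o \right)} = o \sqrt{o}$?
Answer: $-6683$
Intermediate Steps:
$K{\left(o \right)} = o^{\frac{3}{2}}$
$a = -30 - 7 i \sqrt{7}$ ($a = -6 + \left(\left(-7\right)^{\frac{3}{2}} - 24\right) = -6 - \left(24 + 7 i \sqrt{7}\right) = -30 - 7 i \sqrt{7} \approx -30.0 - 18.52 i$)
$G{\left(d,F \right)} = 4 F^{2}$ ($G{\left(d,F \right)} = \left(2 F\right)^{2} = 4 F^{2}$)
$L{\left(H,Y \right)} = 4 H^{2}$
$L{\left(17,a \right)} - 7839 = 4 \cdot 17^{2} - 7839 = 4 \cdot 289 - 7839 = 1156 - 7839 = -6683$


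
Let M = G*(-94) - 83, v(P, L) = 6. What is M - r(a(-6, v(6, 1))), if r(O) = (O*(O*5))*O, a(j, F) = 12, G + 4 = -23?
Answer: -6185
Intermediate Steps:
G = -27 (G = -4 - 23 = -27)
M = 2455 (M = -27*(-94) - 83 = 2538 - 83 = 2455)
r(O) = 5*O³ (r(O) = (O*(5*O))*O = (5*O²)*O = 5*O³)
M - r(a(-6, v(6, 1))) = 2455 - 5*12³ = 2455 - 5*1728 = 2455 - 1*8640 = 2455 - 8640 = -6185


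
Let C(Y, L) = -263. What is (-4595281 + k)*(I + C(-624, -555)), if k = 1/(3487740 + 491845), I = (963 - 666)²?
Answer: -1608295882965519264/3979585 ≈ -4.0414e+11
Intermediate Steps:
I = 88209 (I = 297² = 88209)
k = 1/3979585 ≈ 2.5128e-7
(-4595281 + k)*(I + C(-624, -555)) = (-4595281 + 1/3979585)*(88209 - 263) = -18287311338384/3979585*87946 = -1608295882965519264/3979585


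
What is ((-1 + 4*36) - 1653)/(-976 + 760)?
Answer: 755/108 ≈ 6.9907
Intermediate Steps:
((-1 + 4*36) - 1653)/(-976 + 760) = ((-1 + 144) - 1653)/(-216) = (143 - 1653)*(-1/216) = -1510*(-1/216) = 755/108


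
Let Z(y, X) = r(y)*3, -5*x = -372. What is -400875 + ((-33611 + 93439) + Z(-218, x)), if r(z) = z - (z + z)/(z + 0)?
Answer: -341707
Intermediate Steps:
x = 372/5 (x = -⅕*(-372) = 372/5 ≈ 74.400)
r(z) = -2 + z (r(z) = z - 2*z/z = z - 1*2 = z - 2 = -2 + z)
Z(y, X) = -6 + 3*y (Z(y, X) = (-2 + y)*3 = -6 + 3*y)
-400875 + ((-33611 + 93439) + Z(-218, x)) = -400875 + ((-33611 + 93439) + (-6 + 3*(-218))) = -400875 + (59828 + (-6 - 654)) = -400875 + (59828 - 660) = -400875 + 59168 = -341707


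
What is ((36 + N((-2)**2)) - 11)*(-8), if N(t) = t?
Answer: -232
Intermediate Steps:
((36 + N((-2)**2)) - 11)*(-8) = ((36 + (-2)**2) - 11)*(-8) = ((36 + 4) - 11)*(-8) = (40 - 11)*(-8) = 29*(-8) = -232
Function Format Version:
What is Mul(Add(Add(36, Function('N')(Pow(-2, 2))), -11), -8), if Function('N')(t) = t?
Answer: -232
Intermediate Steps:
Mul(Add(Add(36, Function('N')(Pow(-2, 2))), -11), -8) = Mul(Add(Add(36, Pow(-2, 2)), -11), -8) = Mul(Add(Add(36, 4), -11), -8) = Mul(Add(40, -11), -8) = Mul(29, -8) = -232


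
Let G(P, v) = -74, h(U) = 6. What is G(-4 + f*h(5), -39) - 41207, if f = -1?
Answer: -41281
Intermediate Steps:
G(-4 + f*h(5), -39) - 41207 = -74 - 41207 = -41281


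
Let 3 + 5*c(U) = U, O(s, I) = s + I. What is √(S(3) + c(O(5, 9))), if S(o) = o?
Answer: √130/5 ≈ 2.2803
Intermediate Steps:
O(s, I) = I + s
c(U) = -⅗ + U/5
√(S(3) + c(O(5, 9))) = √(3 + (-⅗ + (9 + 5)/5)) = √(3 + (-⅗ + (⅕)*14)) = √(3 + (-⅗ + 14/5)) = √(3 + 11/5) = √(26/5) = √130/5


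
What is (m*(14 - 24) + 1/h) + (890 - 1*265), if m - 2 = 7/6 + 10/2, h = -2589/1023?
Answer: 1405667/2589 ≈ 542.94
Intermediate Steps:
h = -863/341 (h = -2589*1/1023 = -863/341 ≈ -2.5308)
m = 49/6 (m = 2 + (7/6 + 10/2) = 2 + (7*(⅙) + 10*(½)) = 2 + (7/6 + 5) = 2 + 37/6 = 49/6 ≈ 8.1667)
(m*(14 - 24) + 1/h) + (890 - 1*265) = (49*(14 - 24)/6 + 1/(-863/341)) + (890 - 1*265) = ((49/6)*(-10) - 341/863) + (890 - 265) = (-245/3 - 341/863) + 625 = -212458/2589 + 625 = 1405667/2589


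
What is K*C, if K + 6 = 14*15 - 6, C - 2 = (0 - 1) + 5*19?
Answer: 19008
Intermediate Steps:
C = 96 (C = 2 + ((0 - 1) + 5*19) = 2 + (-1 + 95) = 2 + 94 = 96)
K = 198 (K = -6 + (14*15 - 6) = -6 + (210 - 6) = -6 + 204 = 198)
K*C = 198*96 = 19008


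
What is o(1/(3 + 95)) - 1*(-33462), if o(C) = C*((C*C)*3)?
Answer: 31494166707/941192 ≈ 33462.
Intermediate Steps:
o(C) = 3*C**3 (o(C) = C*(C**2*3) = C*(3*C**2) = 3*C**3)
o(1/(3 + 95)) - 1*(-33462) = 3*(1/(3 + 95))**3 - 1*(-33462) = 3*(1/98)**3 + 33462 = 3*(1/941192) + 33462 = 3/941192 + 33462 = 31494166707/941192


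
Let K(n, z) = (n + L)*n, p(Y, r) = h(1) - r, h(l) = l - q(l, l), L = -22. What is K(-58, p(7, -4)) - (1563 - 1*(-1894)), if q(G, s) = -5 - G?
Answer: 1183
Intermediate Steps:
h(l) = 5 + 2*l (h(l) = l - (-5 - l) = l + (5 + l) = 5 + 2*l)
p(Y, r) = 7 - r (p(Y, r) = (5 + 2*1) - r = (5 + 2) - r = 7 - r)
K(n, z) = n*(-22 + n) (K(n, z) = (n - 22)*n = (-22 + n)*n = n*(-22 + n))
K(-58, p(7, -4)) - (1563 - 1*(-1894)) = -58*(-22 - 58) - (1563 - 1*(-1894)) = -58*(-80) - (1563 + 1894) = 4640 - 1*3457 = 4640 - 3457 = 1183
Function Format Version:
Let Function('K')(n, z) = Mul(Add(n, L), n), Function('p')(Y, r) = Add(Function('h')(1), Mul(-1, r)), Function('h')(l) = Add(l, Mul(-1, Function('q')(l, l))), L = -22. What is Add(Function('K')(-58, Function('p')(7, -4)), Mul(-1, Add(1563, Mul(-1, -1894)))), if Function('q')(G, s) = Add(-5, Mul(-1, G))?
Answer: 1183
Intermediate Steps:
Function('h')(l) = Add(5, Mul(2, l)) (Function('h')(l) = Add(l, Mul(-1, Add(-5, Mul(-1, l)))) = Add(l, Add(5, l)) = Add(5, Mul(2, l)))
Function('p')(Y, r) = Add(7, Mul(-1, r)) (Function('p')(Y, r) = Add(Add(5, Mul(2, 1)), Mul(-1, r)) = Add(Add(5, 2), Mul(-1, r)) = Add(7, Mul(-1, r)))
Function('K')(n, z) = Mul(n, Add(-22, n)) (Function('K')(n, z) = Mul(Add(n, -22), n) = Mul(Add(-22, n), n) = Mul(n, Add(-22, n)))
Add(Function('K')(-58, Function('p')(7, -4)), Mul(-1, Add(1563, Mul(-1, -1894)))) = Add(Mul(-58, Add(-22, -58)), Mul(-1, Add(1563, Mul(-1, -1894)))) = Add(Mul(-58, -80), Mul(-1, Add(1563, 1894))) = Add(4640, Mul(-1, 3457)) = Add(4640, -3457) = 1183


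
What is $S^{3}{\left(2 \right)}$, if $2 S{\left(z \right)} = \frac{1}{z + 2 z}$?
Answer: $\frac{1}{1728} \approx 0.0005787$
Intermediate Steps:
$S{\left(z \right)} = \frac{1}{6 z}$ ($S{\left(z \right)} = \frac{1}{2 \left(z + 2 z\right)} = \frac{1}{2 \cdot 3 z} = \frac{\frac{1}{3} \frac{1}{z}}{2} = \frac{1}{6 z}$)
$S^{3}{\left(2 \right)} = \left(\frac{1}{6 \cdot 2}\right)^{3} = \left(\frac{1}{6} \cdot \frac{1}{2}\right)^{3} = \left(\frac{1}{12}\right)^{3} = \frac{1}{1728}$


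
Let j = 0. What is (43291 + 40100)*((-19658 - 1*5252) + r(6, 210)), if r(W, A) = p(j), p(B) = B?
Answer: -2077269810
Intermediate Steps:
r(W, A) = 0
(43291 + 40100)*((-19658 - 1*5252) + r(6, 210)) = (43291 + 40100)*((-19658 - 1*5252) + 0) = 83391*((-19658 - 5252) + 0) = 83391*(-24910 + 0) = 83391*(-24910) = -2077269810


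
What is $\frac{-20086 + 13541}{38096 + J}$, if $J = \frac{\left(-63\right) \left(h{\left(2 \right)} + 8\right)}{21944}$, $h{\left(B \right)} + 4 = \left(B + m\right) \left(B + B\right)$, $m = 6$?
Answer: $- \frac{35905870}{208994089} \approx -0.1718$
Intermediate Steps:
$h{\left(B \right)} = -4 + 2 B \left(6 + B\right)$ ($h{\left(B \right)} = -4 + \left(B + 6\right) \left(B + B\right) = -4 + \left(6 + B\right) 2 B = -4 + 2 B \left(6 + B\right)$)
$J = - \frac{567}{5486}$ ($J = \frac{\left(-63\right) \left(\left(-4 + 2 \cdot 2^{2} + 12 \cdot 2\right) + 8\right)}{21944} = - 63 \left(\left(-4 + 2 \cdot 4 + 24\right) + 8\right) \frac{1}{21944} = - 63 \left(\left(-4 + 8 + 24\right) + 8\right) \frac{1}{21944} = - 63 \left(28 + 8\right) \frac{1}{21944} = \left(-63\right) 36 \cdot \frac{1}{21944} = \left(-2268\right) \frac{1}{21944} = - \frac{567}{5486} \approx -0.10335$)
$\frac{-20086 + 13541}{38096 + J} = \frac{-20086 + 13541}{38096 - \frac{567}{5486}} = - \frac{6545}{\frac{208994089}{5486}} = \left(-6545\right) \frac{5486}{208994089} = - \frac{35905870}{208994089}$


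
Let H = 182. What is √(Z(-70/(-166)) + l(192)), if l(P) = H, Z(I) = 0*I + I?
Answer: 7*√25647/83 ≈ 13.506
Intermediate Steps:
Z(I) = I (Z(I) = 0 + I = I)
l(P) = 182
√(Z(-70/(-166)) + l(192)) = √(-70/(-166) + 182) = √(-70*(-1/166) + 182) = √(35/83 + 182) = √(15141/83) = 7*√25647/83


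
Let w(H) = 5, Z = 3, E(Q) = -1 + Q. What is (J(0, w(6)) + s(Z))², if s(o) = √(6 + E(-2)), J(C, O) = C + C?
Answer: 3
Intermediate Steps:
J(C, O) = 2*C
s(o) = √3 (s(o) = √(6 + (-1 - 2)) = √(6 - 3) = √3)
(J(0, w(6)) + s(Z))² = (2*0 + √3)² = (0 + √3)² = (√3)² = 3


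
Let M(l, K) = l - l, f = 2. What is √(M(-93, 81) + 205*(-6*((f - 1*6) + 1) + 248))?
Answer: √54530 ≈ 233.52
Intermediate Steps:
M(l, K) = 0
√(M(-93, 81) + 205*(-6*((f - 1*6) + 1) + 248)) = √(0 + 205*(-6*((2 - 1*6) + 1) + 248)) = √(0 + 205*(-6*((2 - 6) + 1) + 248)) = √(0 + 205*(-6*(-4 + 1) + 248)) = √(0 + 205*(-6*(-3) + 248)) = √(0 + 205*(18 + 248)) = √(0 + 205*266) = √(0 + 54530) = √54530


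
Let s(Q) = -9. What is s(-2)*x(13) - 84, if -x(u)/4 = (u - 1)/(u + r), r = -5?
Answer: -30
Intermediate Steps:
x(u) = -4*(-1 + u)/(-5 + u) (x(u) = -4*(u - 1)/(u - 5) = -4*(-1 + u)/(-5 + u))
s(-2)*x(13) - 84 = -36*(1 - 1*13)/(-5 + 13) - 84 = -36*(1 - 13)/8 - 84 = -36*(-12)/8 - 84 = -9*(-6) - 84 = 54 - 84 = -30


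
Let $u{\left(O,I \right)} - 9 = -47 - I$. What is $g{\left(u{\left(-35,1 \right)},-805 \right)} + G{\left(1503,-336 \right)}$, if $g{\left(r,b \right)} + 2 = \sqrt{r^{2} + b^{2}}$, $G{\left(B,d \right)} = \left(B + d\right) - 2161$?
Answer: $-996 + \sqrt{649546} \approx -190.06$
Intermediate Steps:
$u{\left(O,I \right)} = -38 - I$ ($u{\left(O,I \right)} = 9 - \left(47 + I\right) = -38 - I$)
$G{\left(B,d \right)} = -2161 + B + d$
$g{\left(r,b \right)} = -2 + \sqrt{b^{2} + r^{2}}$ ($g{\left(r,b \right)} = -2 + \sqrt{r^{2} + b^{2}} = -2 + \sqrt{b^{2} + r^{2}}$)
$g{\left(u{\left(-35,1 \right)},-805 \right)} + G{\left(1503,-336 \right)} = \left(-2 + \sqrt{\left(-805\right)^{2} + \left(-38 - 1\right)^{2}}\right) - 994 = \left(-2 + \sqrt{648025 + \left(-38 - 1\right)^{2}}\right) - 994 = \left(-2 + \sqrt{648025 + \left(-39\right)^{2}}\right) - 994 = \left(-2 + \sqrt{648025 + 1521}\right) - 994 = \left(-2 + \sqrt{649546}\right) - 994 = -996 + \sqrt{649546}$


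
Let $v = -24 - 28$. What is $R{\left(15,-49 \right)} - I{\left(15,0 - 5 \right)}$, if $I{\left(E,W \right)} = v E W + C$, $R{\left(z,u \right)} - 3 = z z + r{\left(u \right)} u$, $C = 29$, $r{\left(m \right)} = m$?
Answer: $-1300$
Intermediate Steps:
$v = -52$
$R{\left(z,u \right)} = 3 + u^{2} + z^{2}$ ($R{\left(z,u \right)} = 3 + \left(z z + u u\right) = 3 + \left(z^{2} + u^{2}\right) = 3 + \left(u^{2} + z^{2}\right) = 3 + u^{2} + z^{2}$)
$I{\left(E,W \right)} = 29 - 52 E W$ ($I{\left(E,W \right)} = - 52 E W + 29 = 29 - 52 E W$)
$R{\left(15,-49 \right)} - I{\left(15,0 - 5 \right)} = \left(3 + \left(-49\right)^{2} + 15^{2}\right) - \left(29 - 780 \left(0 - 5\right)\right) = \left(3 + 2401 + 225\right) - \left(29 - 780 \left(0 - 5\right)\right) = 2629 - \left(29 - 780 \left(-5\right)\right) = 2629 - \left(29 + 3900\right) = 2629 - 3929 = -1300$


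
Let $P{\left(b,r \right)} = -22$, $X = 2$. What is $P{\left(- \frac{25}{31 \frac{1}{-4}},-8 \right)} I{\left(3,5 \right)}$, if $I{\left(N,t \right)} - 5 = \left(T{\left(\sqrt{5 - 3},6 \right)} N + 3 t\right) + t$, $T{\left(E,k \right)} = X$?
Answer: $-682$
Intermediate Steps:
$T{\left(E,k \right)} = 2$
$I{\left(N,t \right)} = 5 + 2 N + 4 t$ ($I{\left(N,t \right)} = 5 + \left(\left(2 N + 3 t\right) + t\right) = 5 + \left(2 N + 4 t\right) = 5 + 2 N + 4 t$)
$P{\left(- \frac{25}{31 \frac{1}{-4}},-8 \right)} I{\left(3,5 \right)} = - 22 \left(5 + 2 \cdot 3 + 4 \cdot 5\right) = - 22 \left(5 + 6 + 20\right) = \left(-22\right) 31 = -682$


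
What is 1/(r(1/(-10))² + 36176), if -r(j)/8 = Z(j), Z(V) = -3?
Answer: 1/36752 ≈ 2.7209e-5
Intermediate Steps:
r(j) = 24 (r(j) = -8*(-3) = 24)
1/(r(1/(-10))² + 36176) = 1/(24² + 36176) = 1/(576 + 36176) = 1/36752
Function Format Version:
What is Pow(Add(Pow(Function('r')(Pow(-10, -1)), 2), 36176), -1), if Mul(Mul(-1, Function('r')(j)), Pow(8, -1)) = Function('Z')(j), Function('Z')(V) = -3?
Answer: Rational(1, 36752) ≈ 2.7209e-5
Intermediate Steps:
Function('r')(j) = 24 (Function('r')(j) = Mul(-8, -3) = 24)
Pow(Add(Pow(Function('r')(Pow(-10, -1)), 2), 36176), -1) = Pow(Add(Pow(24, 2), 36176), -1) = Pow(Add(576, 36176), -1) = Pow(36752, -1) = Rational(1, 36752)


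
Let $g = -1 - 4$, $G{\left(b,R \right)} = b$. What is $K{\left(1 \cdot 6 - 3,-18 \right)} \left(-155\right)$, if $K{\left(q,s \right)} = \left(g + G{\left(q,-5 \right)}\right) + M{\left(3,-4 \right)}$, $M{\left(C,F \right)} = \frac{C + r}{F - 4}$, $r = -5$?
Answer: $\frac{1085}{4} \approx 271.25$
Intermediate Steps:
$M{\left(C,F \right)} = \frac{-5 + C}{-4 + F}$ ($M{\left(C,F \right)} = \frac{C - 5}{F - 4} = \frac{-5 + C}{-4 + F}$)
$g = -5$
$K{\left(q,s \right)} = - \frac{19}{4} + q$ ($K{\left(q,s \right)} = \left(-5 + q\right) + \frac{-5 + 3}{-4 - 4} = \left(-5 + q\right) + \frac{1}{-8} \left(-2\right) = \left(-5 + q\right) - - \frac{1}{4} = \left(-5 + q\right) + \frac{1}{4} = - \frac{19}{4} + q$)
$K{\left(1 \cdot 6 - 3,-18 \right)} \left(-155\right) = \left(- \frac{19}{4} + \left(1 \cdot 6 - 3\right)\right) \left(-155\right) = \left(- \frac{19}{4} + \left(6 - 3\right)\right) \left(-155\right) = \left(- \frac{19}{4} + 3\right) \left(-155\right) = \left(- \frac{7}{4}\right) \left(-155\right) = \frac{1085}{4}$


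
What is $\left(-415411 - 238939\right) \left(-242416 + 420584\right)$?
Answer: $-116584230800$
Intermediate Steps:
$\left(-415411 - 238939\right) \left(-242416 + 420584\right) = \left(-654350\right) 178168 = -116584230800$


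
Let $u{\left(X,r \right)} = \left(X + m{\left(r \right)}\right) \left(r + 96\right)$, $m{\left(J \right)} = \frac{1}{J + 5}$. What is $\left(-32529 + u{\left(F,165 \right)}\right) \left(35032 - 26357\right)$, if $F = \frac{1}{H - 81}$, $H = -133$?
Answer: $- \frac{513296946240}{1819} \approx -2.8219 \cdot 10^{8}$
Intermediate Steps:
$F = - \frac{1}{214}$ ($F = \frac{1}{-133 - 81} = \frac{1}{-214} = - \frac{1}{214} \approx -0.0046729$)
$m{\left(J \right)} = \frac{1}{5 + J}$
$u{\left(X,r \right)} = \left(96 + r\right) \left(X + \frac{1}{5 + r}\right)$ ($u{\left(X,r \right)} = \left(X + \frac{1}{5 + r}\right) \left(r + 96\right) = \left(X + \frac{1}{5 + r}\right) \left(96 + r\right) = \left(96 + r\right) \left(X + \frac{1}{5 + r}\right)$)
$\left(-32529 + u{\left(F,165 \right)}\right) \left(35032 - 26357\right) = \left(-32529 + \frac{96 + 165 - \frac{\left(5 + 165\right) \left(96 + 165\right)}{214}}{5 + 165}\right) \left(35032 - 26357\right) = \left(-32529 + \frac{96 + 165 - \frac{85}{107} \cdot 261}{170}\right) 8675 = \left(-32529 + \frac{96 + 165 - \frac{22185}{107}}{170}\right) 8675 = \left(-32529 + \frac{1}{170} \cdot \frac{5742}{107}\right) 8675 = \left(-32529 + \frac{2871}{9095}\right) 8675 = \left(- \frac{295848384}{9095}\right) 8675 = - \frac{513296946240}{1819}$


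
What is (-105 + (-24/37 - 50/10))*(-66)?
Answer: 270204/37 ≈ 7302.8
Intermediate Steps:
(-105 + (-24/37 - 50/10))*(-66) = (-105 + (-24*1/37 - 50*1/10))*(-66) = (-105 + (-24/37 - 5))*(-66) = (-105 - 209/37)*(-66) = -4094/37*(-66) = 270204/37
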